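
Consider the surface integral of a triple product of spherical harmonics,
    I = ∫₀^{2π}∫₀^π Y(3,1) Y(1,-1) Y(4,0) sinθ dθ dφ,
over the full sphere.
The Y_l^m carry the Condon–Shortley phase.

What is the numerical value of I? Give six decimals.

0.150786

Checks pass: Σm=0; 8 even; l₃=4∈[2,4].
(2·3+1)(2·1+1)(2·4+1) = 189
Δ: 0! 6! 2! / 9! → 1/252
sum: t=0:+1/36 = 1/36
3j²(3 1 4; 0 0 0) = Δ·Π!·Σ² = 4/63  (sign +1)
sum: t=0:+1/96 = 1/96
3j²(3 1 4; 1 -1 0) = Δ·Π!·Σ² = 1/42  (sign +1)
combine: 4πI² = 189·4/63·1/42 = 2/7
take √, sign +1: I = 0.15078601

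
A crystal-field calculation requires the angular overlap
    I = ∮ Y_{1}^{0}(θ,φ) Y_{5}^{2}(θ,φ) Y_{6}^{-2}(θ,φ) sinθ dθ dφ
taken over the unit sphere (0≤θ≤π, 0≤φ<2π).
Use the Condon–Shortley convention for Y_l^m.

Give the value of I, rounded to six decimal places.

0.231133

Checks pass: Σm=0; 12 even; l₃=6∈[4,6].
(2·1+1)(2·5+1)(2·6+1) = 429
Δ: 0! 2! 10! / 13! → 1/858
sum: t=0:+1/14400 = 1/14400
3j²(1 5 6; 0 0 0) = Δ·Π!·Σ² = 6/143  (sign +1)
sum: t=0:+1/30240 = 1/30240
3j²(1 5 6; 0 2 -2) = Δ·Π!·Σ² = 16/429  (sign +1)
combine: 4πI² = 429·6/143·16/429 = 96/143
take √, sign +1: I = 0.23113338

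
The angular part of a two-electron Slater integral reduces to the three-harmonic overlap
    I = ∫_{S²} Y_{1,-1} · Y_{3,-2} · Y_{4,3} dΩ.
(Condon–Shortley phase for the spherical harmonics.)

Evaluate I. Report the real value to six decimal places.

m-sum 0 ✓  L=8 even ✓  2≤4≤4 ✓
Π(2lᵢ+1) = 3×7×9 = 189
triangle coeff Δ(1,3,4) = 1/252
Σ_t [0,0]: t=0:+1/36 = 1/36
(3j)²=4/63 [(1 3 4; 0 0 0)], sign=+1
Σ_t [0,0]: t=0:+1/240 = 1/240
(3j)²=1/12 [(1 3 4; -1 -2 3)], sign=-1
⇒ 4πI² = 1/1
I = (-1)√(1/1/(4π)) = -0.28209479

-0.282095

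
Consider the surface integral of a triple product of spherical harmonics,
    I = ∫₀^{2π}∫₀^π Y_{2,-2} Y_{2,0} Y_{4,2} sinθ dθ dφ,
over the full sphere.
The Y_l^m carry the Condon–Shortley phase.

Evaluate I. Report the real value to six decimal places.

0.156078

Checks pass: Σm=0; 8 even; l₃=4∈[0,4].
(2·2+1)(2·2+1)(2·4+1) = 225
Δ: 0! 4! 4! / 9! → 1/630
sum: t=0:+1/16 = 1/16
3j²(2 2 4; 0 0 0) = Δ·Π!·Σ² = 2/35  (sign +1)
sum: t=0:+1/96 = 1/96
3j²(2 2 4; -2 0 2) = Δ·Π!·Σ² = 1/42  (sign +1)
combine: 4πI² = 225·2/35·1/42 = 15/49
take √, sign +1: I = 0.15607835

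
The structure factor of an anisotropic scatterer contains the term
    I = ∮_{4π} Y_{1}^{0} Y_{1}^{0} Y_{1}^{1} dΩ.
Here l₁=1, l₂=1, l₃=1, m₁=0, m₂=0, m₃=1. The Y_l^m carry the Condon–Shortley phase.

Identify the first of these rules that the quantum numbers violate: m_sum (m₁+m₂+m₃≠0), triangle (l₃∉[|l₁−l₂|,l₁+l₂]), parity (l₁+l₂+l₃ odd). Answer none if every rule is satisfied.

m_sum

m₁+m₂+m₃ = 0 + 0 + 1 = 1  ✗
triangle: |1−1|=0 ≤ l₃=1 ≤ 1+1=2
parity: l₁+l₂+l₃ = 3 is odd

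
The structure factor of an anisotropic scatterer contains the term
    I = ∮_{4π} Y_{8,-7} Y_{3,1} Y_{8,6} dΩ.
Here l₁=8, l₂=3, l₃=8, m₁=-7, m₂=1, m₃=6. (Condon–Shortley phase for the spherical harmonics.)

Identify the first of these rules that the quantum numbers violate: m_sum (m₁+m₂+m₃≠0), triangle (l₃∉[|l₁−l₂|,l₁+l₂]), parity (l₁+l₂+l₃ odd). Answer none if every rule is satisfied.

m₁+m₂+m₃ = -7 + 1 + 6 = 0  ✓
triangle: |8−3|=5 ≤ l₃=8 ≤ 8+3=11  ✓
parity: l₁+l₂+l₃ = 19 is odd  ✗

parity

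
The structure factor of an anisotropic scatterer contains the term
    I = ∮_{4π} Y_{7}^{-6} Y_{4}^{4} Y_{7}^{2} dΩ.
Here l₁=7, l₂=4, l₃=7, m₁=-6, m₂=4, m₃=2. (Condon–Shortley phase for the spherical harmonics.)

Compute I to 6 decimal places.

0.082491

m-sum 0 ✓  L=18 even ✓  3≤7≤11 ✓
Π(2lᵢ+1) = 15×9×15 = 2025
triangle coeff Δ(7,4,7) = 1/58198140
Σ_t [0,4]: t=0:+1/17418240 t=1:−1/622080 t=2:+1/230400 t=3:−1/622080 t=4:+1/17418240 = 1/806400
(3j)²=2268/230945 [(7 4 7; 0 0 0)], sign=-1
Σ_t [4,4]: t=4:+1/209018880 = 1/209018880
(3j)²=25/5814 [(7 4 7; -6 4 2)], sign=-1
⇒ 4πI² = 1275750/14919047
I = (+1)√(1275750/14919047/(4π)) = 0.08249114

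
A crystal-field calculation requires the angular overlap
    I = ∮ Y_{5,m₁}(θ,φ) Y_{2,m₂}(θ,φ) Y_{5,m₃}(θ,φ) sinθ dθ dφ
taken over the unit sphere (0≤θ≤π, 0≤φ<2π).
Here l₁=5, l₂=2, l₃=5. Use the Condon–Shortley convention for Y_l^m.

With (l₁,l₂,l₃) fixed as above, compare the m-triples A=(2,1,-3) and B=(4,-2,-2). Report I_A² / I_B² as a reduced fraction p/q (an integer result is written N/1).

25/18

Same 5,2,5: normalisation and zero-m 3j drop out of the ratio.
A: Δ: 2! 8! 2! / 13! → 1/38610; sum: t=1:−1/2880 t=2:+1/10080 = -1/4032; 3j²(5 2 5; 2 1 -3) = Δ·Π!·Σ² = 10/429  (sign -1)
B: Δ: 2! 8! 2! / 13! → 1/38610; sum: t=0:+1/20160 = 1/20160; 3j²(5 2 5; 4 -2 -2) = Δ·Π!·Σ² = 12/715  (sign -1)
I_A²/I_B² = (10/429)/(12/715) = 25/18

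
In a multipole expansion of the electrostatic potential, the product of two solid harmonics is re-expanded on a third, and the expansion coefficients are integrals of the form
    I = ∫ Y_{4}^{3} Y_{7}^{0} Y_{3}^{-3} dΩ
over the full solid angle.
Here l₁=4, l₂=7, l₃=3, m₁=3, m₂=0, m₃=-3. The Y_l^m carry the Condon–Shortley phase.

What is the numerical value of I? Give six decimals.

Checks pass: Σm=0; 14 even; l₃=3∈[3,11].
(2·4+1)(2·7+1)(2·3+1) = 945
Δ: 8! 0! 6! / 15! → 1/45045
sum: t=4:+1/20736 = 1/20736
3j²(4 7 3; 0 0 0) = Δ·Π!·Σ² = 35/1287  (sign -1)
sum: t=1:−1/3628800 = -1/3628800
3j²(4 7 3; 3 0 -3) = Δ·Π!·Σ² = 1/6435  (sign -1)
combine: 4πI² = 945·35/1287·1/6435 = 245/61347
take √, sign +1: I = 0.01782713

0.017827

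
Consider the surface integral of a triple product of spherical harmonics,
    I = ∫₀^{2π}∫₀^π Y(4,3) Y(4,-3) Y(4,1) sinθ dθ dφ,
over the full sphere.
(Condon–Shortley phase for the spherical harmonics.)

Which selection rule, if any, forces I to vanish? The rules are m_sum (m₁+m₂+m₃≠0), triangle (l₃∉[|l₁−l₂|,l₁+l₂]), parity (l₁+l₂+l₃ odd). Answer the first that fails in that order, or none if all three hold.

m_sum

m₁+m₂+m₃ = 3 − 3 + 1 = 1  ✗
triangle: |4−4|=0 ≤ l₃=4 ≤ 4+4=8
parity: l₁+l₂+l₃ = 12 is even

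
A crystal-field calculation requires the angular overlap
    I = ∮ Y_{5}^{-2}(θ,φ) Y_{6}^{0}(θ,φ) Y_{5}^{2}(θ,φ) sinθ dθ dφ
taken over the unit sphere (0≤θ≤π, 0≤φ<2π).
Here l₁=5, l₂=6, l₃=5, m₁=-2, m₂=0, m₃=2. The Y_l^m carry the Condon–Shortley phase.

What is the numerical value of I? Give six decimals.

Checks pass: Σm=0; 16 even; l₃=5∈[1,11].
(2·5+1)(2·6+1)(2·5+1) = 1573
Δ: 6! 4! 6! / 17! → 1/28588560
sum: t=1:−1/345600 t=2:+1/13824 t=3:−1/5184 t=4:+1/13824 t=5:−1/345600 = -7/129600
3j²(5 6 5; 0 0 0) = Δ·Π!·Σ² = 80/7293  (sign +1)
sum: t=3:−1/31104 t=4:+1/13824 t=5:−1/57600 t=6:+1/3110400 = 1/43200
3j²(5 6 5; -2 0 2) = Δ·Π!·Σ² = 108/12155  (sign -1)
combine: 4πI² = 1573·80/7293·108/12155 = 576/3757
take √, sign -1: I = -0.11045508

-0.110455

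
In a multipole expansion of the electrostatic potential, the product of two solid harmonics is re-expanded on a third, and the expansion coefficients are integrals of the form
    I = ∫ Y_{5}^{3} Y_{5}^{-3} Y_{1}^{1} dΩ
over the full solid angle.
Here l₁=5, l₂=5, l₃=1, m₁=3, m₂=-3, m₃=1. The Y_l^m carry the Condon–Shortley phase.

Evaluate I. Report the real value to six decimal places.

0.000000

Σmᵢ = 1 ≠ 0, so the φ-integral vanishes; I = 0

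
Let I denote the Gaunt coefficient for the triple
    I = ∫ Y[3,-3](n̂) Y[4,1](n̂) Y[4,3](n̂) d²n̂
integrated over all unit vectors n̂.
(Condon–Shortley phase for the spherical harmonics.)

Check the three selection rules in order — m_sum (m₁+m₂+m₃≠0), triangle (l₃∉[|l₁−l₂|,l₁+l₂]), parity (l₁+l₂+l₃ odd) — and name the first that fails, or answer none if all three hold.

azimuthal sum: -3 + 1 + 3 = 1  ✗
1 ≤ 4 ≤ 7 (triangle on l)
L = 3 + 4 + 4 = 11 (odd)

m_sum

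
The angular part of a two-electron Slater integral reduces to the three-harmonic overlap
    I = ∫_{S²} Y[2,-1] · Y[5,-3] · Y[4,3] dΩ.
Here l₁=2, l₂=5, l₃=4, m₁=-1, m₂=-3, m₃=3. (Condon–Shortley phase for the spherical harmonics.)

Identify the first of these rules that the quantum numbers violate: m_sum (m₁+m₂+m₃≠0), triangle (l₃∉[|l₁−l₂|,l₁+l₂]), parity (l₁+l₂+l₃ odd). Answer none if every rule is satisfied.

azimuthal sum: -1 − 3 + 3 = -1  ✗
3 ≤ 4 ≤ 7 (triangle on l)
L = 2 + 5 + 4 = 11 (odd)

m_sum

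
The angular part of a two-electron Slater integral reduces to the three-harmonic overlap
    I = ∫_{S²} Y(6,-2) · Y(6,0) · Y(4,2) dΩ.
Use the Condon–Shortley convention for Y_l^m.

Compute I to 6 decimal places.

Rules hold: Σm=0, L=16 even, 0≤4≤12.
N = 13·13·9 = 1521
Δ = 8!·4!·4!/17! = 1/15315300
Racah Σ t=2..6: t=2:+1/829440 t=3:−1/25920 t=4:+1/9216 t=5:−1/25920 t=6:+1/829440 = 7/207360
⇒ 3j(6 6 4; 0 0 0)² = 28/2431, sgn +1
Racah Σ t=4..6: t=4:+1/55296 t=5:−1/25920 t=6:+1/138240 = -11/829440
⇒ 3j(6 6 4; -2 0 2)² = 11/1326, sgn -1
4πI² = N·(3j₀)²·(3jₘ)² = 42/289
I = -1·√(0.145329/4π) = -0.10754019

-0.107540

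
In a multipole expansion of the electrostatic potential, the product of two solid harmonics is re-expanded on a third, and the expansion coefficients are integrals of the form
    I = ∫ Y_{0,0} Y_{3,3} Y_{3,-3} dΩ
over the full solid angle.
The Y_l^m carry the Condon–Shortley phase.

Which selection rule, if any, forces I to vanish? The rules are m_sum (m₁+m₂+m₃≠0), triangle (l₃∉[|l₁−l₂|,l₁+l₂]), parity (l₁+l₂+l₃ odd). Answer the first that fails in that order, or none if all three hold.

m₁+m₂+m₃ = 0 + 3 − 3 = 0  ✓
triangle: |0−3|=3 ≤ l₃=3 ≤ 0+3=3  ✓
parity: l₁+l₂+l₃ = 6 is even  ✓

none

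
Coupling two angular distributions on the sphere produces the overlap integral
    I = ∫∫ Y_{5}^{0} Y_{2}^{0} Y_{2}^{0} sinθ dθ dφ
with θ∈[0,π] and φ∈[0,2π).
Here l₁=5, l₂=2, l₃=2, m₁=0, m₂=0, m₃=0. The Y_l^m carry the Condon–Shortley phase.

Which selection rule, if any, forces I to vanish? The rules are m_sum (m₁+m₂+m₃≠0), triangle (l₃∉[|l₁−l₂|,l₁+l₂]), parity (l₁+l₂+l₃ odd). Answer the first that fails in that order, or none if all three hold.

azimuthal sum: 0 + 0 + 0 = 0  ✓
3 ≤ 2 ≤ 7 (triangle on l)  ✗
L = 5 + 2 + 2 = 9 (odd)

triangle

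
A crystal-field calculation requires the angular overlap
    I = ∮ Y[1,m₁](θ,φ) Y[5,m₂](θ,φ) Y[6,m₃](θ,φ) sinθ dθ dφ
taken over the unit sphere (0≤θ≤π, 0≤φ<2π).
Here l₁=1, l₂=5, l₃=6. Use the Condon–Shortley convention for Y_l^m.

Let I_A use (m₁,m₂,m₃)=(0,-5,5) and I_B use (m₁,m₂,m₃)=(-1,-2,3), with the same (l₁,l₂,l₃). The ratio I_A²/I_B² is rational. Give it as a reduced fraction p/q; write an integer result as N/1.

11/36

Same 1,5,6: normalisation and zero-m 3j drop out of the ratio.
A: Δ: 0! 2! 10! / 13! → 1/858; sum: t=0:+1/3628800 = 1/3628800; 3j²(1 5 6; 0 -5 5) = Δ·Π!·Σ² = 1/78  (sign -1)
B: Δ: 0! 2! 10! / 13! → 1/858; sum: t=0:+1/60480 = 1/60480; 3j²(1 5 6; -1 -2 3) = Δ·Π!·Σ² = 6/143  (sign -1)
I_A²/I_B² = (1/78)/(6/143) = 11/36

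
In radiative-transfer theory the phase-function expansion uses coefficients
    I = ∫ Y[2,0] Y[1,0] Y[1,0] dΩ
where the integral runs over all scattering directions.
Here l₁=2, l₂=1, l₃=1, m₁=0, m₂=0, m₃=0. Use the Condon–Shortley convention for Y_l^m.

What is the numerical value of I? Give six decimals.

0.252313

Rules hold: Σm=0, L=4 even, 1≤1≤3.
N = 5·3·3 = 45
Δ = 2!·2!·0!/5! = 1/30
Racah Σ t=1..1: t=1:−1/1 = -1/1
⇒ 3j(2 1 1; 0 0 0)² = 2/15, sgn +1
(m-triple is (0,0,0) — same symbol as above.)
4πI² = N·(3j₀)²·(3jₘ)² = 4/5
I = +1·√(0.8/4π) = 0.25231325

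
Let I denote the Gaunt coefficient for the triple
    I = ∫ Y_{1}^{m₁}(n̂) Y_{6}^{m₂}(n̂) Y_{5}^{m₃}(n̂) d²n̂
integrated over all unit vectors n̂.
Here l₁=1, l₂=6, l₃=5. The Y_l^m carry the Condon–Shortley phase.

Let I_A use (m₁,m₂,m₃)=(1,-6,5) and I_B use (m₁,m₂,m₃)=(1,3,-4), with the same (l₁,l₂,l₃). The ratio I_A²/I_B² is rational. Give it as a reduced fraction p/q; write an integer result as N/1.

22/1

Shared (l₁,l₂,l₃)=(1,6,5): N and (l;000)² cancel in I_A²/I_B².
A: Δ = 2!·0!·10!/13! = 1/858; Racah Σ t=0..0: t=0:+1/7257600 = 1/7257600; ⇒ 3j(1 6 5; 1 -6 5)² = 1/13, sgn +1
B: Δ = 2!·0!·10!/13! = 1/858; Racah Σ t=0..0: t=0:+1/725760 = 1/725760; ⇒ 3j(1 6 5; 1 3 -4)² = 1/286, sgn -1
I_A²/I_B² = (1/13)/(1/286) = 22/1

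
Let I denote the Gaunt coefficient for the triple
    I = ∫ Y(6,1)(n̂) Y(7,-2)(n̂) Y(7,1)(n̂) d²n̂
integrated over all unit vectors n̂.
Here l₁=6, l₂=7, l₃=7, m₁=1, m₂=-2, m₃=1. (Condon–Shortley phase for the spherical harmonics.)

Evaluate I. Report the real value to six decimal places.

0.109239

Rules hold: Σm=0, L=20 even, 1≤7≤13.
N = 13·15·15 = 2925
Δ = 6!·6!·8!/21! = 1/2444321880
Racah Σ t=0..6: t=0:+1/2612736000 t=1:−1/20736000 t=2:+1/1658880 t=3:−1/746496 t=4:+1/1658880 t=5:−1/20736000 t=6:+1/2612736000 = -1/4354560
⇒ 3j(6 7 7; 0 0 0)² = 1000/138567, sgn +1
Racah Σ t=0..5: t=0:+1/62208000 t=1:−1/3317760 t=2:+1/1244160 t=3:−1/2488320 t=4:+1/29030400 t=5:−1/3483648000 = 1/6635520
⇒ 3j(6 7 7; 1 -2 1)² = 2625/369512, sgn +1
4πI² = N·(3j₀)²·(3jₘ)² = 24609375/164109517
I = +1·√(0.149957/4π) = 0.10923919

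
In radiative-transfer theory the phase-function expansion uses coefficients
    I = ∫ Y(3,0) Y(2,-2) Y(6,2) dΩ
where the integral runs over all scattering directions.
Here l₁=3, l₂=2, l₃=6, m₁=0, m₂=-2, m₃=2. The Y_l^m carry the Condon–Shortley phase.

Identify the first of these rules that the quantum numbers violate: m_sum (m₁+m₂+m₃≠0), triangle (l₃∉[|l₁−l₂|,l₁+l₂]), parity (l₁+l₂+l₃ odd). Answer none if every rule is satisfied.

triangle

Σmᵢ = 0  ✓
l₃∈[|l₁−l₂|,l₁+l₂]=[1,5], have l₃=6  ✗
Σlᵢ = 11 ⇒ odd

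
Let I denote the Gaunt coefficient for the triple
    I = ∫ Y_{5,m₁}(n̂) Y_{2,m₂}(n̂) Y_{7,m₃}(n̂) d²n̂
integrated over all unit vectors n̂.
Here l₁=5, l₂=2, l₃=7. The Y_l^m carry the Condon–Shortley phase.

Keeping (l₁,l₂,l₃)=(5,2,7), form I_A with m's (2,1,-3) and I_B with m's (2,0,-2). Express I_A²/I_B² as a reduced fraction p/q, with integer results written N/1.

4/3

Shared (l₁,l₂,l₃)=(5,2,7): N and (l;000)² cancel in I_A²/I_B².
A: Δ = 0!·10!·4!/15! = 1/15015; Racah Σ t=0..0: t=0:+1/181440 = 1/181440; ⇒ 3j(5 2 7; 2 1 -3)² = 32/1001, sgn +1
B: Δ = 0!·10!·4!/15! = 1/15015; Racah Σ t=0..0: t=0:+1/120960 = 1/120960; ⇒ 3j(5 2 7; 2 0 -2)² = 24/1001, sgn -1
I_A²/I_B² = (32/1001)/(24/1001) = 4/3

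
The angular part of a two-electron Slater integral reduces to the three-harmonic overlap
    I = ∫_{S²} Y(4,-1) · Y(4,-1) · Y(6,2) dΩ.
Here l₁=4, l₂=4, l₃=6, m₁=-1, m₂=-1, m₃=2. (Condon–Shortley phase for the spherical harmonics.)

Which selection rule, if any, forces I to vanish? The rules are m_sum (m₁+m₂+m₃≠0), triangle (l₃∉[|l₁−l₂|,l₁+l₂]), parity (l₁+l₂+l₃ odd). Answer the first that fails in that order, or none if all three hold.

none

Σmᵢ = 0  ✓
l₃∈[|l₁−l₂|,l₁+l₂]=[0,8], have l₃=6  ✓
Σlᵢ = 14 ⇒ even  ✓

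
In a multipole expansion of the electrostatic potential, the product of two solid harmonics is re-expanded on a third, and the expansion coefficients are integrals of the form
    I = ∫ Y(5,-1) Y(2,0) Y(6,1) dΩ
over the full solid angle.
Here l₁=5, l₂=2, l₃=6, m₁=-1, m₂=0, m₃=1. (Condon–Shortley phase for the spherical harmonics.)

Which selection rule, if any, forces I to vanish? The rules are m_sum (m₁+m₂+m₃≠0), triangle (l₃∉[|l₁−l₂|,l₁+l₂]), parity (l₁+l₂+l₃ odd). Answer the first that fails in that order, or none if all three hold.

parity

azimuthal sum: -1 + 0 + 1 = 0  ✓
3 ≤ 6 ≤ 7 (triangle on l)  ✓
L = 5 + 2 + 6 = 13 (odd)  ✗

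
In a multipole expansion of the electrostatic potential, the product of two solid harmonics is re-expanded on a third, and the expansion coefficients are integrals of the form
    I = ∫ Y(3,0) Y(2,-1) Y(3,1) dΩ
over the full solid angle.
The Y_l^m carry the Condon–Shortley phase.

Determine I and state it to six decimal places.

Rules hold: Σm=0, L=8 even, 1≤3≤5.
N = 7·5·7 = 245
Δ = 2!·4!·2!/9! = 1/3780
Racah Σ t=0..2: t=0:+1/24 t=1:−1/4 t=2:+1/24 = -1/6
⇒ 3j(3 2 3; 0 0 0)² = 4/105, sgn +1
Racah Σ t=0..1: t=0:+1/12 t=1:−1/8 = -1/24
⇒ 3j(3 2 3; 0 -1 1)² = 1/210, sgn -1
4πI² = N·(3j₀)²·(3jₘ)² = 2/45
I = -1·√(0.0444444/4π) = -0.05947080

-0.059471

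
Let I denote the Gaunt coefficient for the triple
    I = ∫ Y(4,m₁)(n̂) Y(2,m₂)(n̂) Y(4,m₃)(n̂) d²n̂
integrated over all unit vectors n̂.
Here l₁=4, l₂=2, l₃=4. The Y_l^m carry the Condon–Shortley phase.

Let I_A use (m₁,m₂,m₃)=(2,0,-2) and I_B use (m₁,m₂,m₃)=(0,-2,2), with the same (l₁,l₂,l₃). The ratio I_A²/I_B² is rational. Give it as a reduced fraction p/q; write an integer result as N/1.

16/135

Same 4,2,4: normalisation and zero-m 3j drop out of the ratio.
A: Δ: 2! 6! 2! / 11! → 1/13860; sum: t=0:+1/192 t=1:−1/120 t=2:+1/2880 = -1/360; 3j²(4 2 4; 2 0 -2) = Δ·Π!·Σ² = 16/3465  (sign -1)
B: Δ: 2! 6! 2! / 11! → 1/13860; sum: t=0:+1/192 = 1/192; 3j²(4 2 4; 0 -2 2) = Δ·Π!·Σ² = 3/77  (sign +1)
I_A²/I_B² = (16/3465)/(3/77) = 16/135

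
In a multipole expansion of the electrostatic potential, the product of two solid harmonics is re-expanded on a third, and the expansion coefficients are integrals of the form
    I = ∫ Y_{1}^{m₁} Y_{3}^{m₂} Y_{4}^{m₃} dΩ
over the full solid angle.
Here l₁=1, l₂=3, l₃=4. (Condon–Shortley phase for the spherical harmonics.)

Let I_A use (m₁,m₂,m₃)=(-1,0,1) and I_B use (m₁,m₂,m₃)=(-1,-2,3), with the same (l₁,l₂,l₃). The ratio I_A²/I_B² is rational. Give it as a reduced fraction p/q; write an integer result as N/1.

Same 1,3,4: normalisation and zero-m 3j drop out of the ratio.
A: Δ: 0! 2! 6! / 9! → 1/252; sum: t=0:+1/72 = 1/72; 3j²(1 3 4; -1 0 1) = Δ·Π!·Σ² = 5/126  (sign -1)
B: Δ: 0! 2! 6! / 9! → 1/252; sum: t=0:+1/240 = 1/240; 3j²(1 3 4; -1 -2 3) = Δ·Π!·Σ² = 1/12  (sign -1)
I_A²/I_B² = (5/126)/(1/12) = 10/21

10/21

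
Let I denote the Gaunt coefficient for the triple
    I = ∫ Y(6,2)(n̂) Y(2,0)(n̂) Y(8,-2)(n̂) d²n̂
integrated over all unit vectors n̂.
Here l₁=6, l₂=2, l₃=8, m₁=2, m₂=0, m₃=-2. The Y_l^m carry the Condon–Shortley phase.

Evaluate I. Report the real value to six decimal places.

0.220478

m-sum 0 ✓  L=16 even ✓  4≤8≤8 ✓
Π(2lᵢ+1) = 13×5×17 = 1105
triangle coeff Δ(6,2,8) = 1/30940
Σ_t [0,0]: t=0:+1/2073600 = 1/2073600
(3j)²=28/1105 [(6 2 8; 0 0 0)], sign=+1
Σ_t [0,0]: t=0:+1/3870720 = 1/3870720
(3j)²=135/6188 [(6 2 8; 2 0 -2)], sign=+1
⇒ 4πI² = 135/221
I = (+1)√(135/221/(4π)) = 0.22047828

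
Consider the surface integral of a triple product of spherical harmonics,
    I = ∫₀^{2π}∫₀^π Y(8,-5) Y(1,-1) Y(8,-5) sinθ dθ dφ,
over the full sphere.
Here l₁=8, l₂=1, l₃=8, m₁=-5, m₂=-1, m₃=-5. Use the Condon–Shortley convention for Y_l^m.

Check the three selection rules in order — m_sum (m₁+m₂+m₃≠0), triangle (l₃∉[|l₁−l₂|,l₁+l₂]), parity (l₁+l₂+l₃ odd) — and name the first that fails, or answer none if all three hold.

m_sum

Σmᵢ = -11  ✗
l₃∈[|l₁−l₂|,l₁+l₂]=[7,9], have l₃=8
Σlᵢ = 17 ⇒ odd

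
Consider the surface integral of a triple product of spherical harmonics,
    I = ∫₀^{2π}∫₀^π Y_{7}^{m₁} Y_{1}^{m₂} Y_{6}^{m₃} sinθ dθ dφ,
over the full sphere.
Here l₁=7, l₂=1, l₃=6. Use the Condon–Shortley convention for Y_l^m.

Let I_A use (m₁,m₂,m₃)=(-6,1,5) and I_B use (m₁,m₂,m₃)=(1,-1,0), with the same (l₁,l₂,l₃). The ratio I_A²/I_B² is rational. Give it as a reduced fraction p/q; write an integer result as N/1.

39/14

Shared (l₁,l₂,l₃)=(7,1,6): N and (l;000)² cancel in I_A²/I_B².
A: Δ = 2!·12!·0!/15! = 1/1365; Racah Σ t=2..2: t=2:+1/79833600 = 1/79833600; ⇒ 3j(7 1 6; -6 1 5)² = 2/35, sgn -1
B: Δ = 2!·12!·0!/15! = 1/1365; Racah Σ t=0..0: t=0:+1/1036800 = 1/1036800; ⇒ 3j(7 1 6; 1 -1 0)² = 4/195, sgn +1
I_A²/I_B² = (2/35)/(4/195) = 39/14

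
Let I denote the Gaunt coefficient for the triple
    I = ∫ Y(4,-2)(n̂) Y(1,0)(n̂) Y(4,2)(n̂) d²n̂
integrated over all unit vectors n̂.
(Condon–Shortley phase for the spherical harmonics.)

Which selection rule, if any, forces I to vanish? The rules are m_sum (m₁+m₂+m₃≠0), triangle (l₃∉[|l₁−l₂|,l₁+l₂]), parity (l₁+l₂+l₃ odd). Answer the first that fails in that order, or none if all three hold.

azimuthal sum: -2 + 0 + 2 = 0  ✓
3 ≤ 4 ≤ 5 (triangle on l)  ✓
L = 4 + 1 + 4 = 9 (odd)  ✗

parity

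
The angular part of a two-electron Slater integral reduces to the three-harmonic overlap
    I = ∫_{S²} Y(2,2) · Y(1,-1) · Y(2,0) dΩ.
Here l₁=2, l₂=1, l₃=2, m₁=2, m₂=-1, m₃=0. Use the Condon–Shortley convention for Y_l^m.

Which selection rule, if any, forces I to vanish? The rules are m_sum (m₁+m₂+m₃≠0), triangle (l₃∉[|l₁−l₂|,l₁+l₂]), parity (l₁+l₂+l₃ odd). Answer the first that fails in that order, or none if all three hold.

m_sum

Σmᵢ = 1  ✗
l₃∈[|l₁−l₂|,l₁+l₂]=[1,3], have l₃=2
Σlᵢ = 5 ⇒ odd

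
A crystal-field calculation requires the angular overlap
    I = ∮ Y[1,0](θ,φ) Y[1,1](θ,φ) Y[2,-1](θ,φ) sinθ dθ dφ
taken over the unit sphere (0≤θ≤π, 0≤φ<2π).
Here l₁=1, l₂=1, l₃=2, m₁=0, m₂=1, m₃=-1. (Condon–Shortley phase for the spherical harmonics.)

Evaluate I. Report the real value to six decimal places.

-0.218510

Checks pass: Σm=0; 4 even; l₃=2∈[0,2].
(2·1+1)(2·1+1)(2·2+1) = 45
Δ: 0! 2! 2! / 5! → 1/30
sum: t=0:+1/1 = 1/1
3j²(1 1 2; 0 0 0) = Δ·Π!·Σ² = 2/15  (sign +1)
sum: t=0:+1/2 = 1/2
3j²(1 1 2; 0 1 -1) = Δ·Π!·Σ² = 1/10  (sign -1)
combine: 4πI² = 45·2/15·1/10 = 3/5
take √, sign -1: I = -0.21850969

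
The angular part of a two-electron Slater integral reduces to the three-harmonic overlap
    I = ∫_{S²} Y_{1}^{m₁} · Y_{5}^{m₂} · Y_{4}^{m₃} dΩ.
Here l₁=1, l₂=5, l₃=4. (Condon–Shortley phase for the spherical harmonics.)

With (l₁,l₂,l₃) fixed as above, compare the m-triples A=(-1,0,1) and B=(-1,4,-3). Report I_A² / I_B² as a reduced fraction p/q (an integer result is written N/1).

5/18

l's match ⇒ only the (l;m) 3-j factors differ between A and B.
A: triangle coeff Δ(1,5,4) = 1/495; Σ_t [2,2]: t=2:+1/1440 = 1/1440; (3j)²=2/99 [(1 5 4; -1 0 1)], sign=-1
B: triangle coeff Δ(1,5,4) = 1/495; Σ_t [2,2]: t=2:+1/10080 = 1/10080; (3j)²=4/55 [(1 5 4; -1 4 -3)], sign=-1
I_A²/I_B² = (2/99)/(4/55) = 5/18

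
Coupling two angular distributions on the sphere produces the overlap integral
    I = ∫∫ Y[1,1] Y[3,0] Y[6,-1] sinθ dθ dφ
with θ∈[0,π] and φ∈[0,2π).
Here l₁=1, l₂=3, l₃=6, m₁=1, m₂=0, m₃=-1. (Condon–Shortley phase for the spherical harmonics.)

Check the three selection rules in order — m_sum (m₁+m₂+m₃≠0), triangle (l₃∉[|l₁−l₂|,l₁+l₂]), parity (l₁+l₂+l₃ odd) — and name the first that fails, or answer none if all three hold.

m₁+m₂+m₃ = 1 + 0 − 1 = 0  ✓
triangle: |1−3|=2 ≤ l₃=6 ≤ 1+3=4  ✗
parity: l₁+l₂+l₃ = 10 is even

triangle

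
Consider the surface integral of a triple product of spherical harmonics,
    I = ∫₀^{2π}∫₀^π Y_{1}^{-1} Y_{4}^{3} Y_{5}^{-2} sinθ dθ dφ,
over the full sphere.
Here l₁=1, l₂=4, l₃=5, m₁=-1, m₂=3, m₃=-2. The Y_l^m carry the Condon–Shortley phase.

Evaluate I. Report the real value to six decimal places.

Rules hold: Σm=0, L=10 even, 3≤5≤5.
N = 3·9·11 = 297
Δ = 0!·2!·8!/11! = 1/495
Racah Σ t=0..0: t=0:+1/576 = 1/576
⇒ 3j(1 4 5; 0 0 0)² = 5/99, sgn -1
Racah Σ t=0..0: t=0:+1/10080 = 1/10080
⇒ 3j(1 4 5; -1 3 -2)² = 1/165, sgn -1
4πI² = N·(3j₀)²·(3jₘ)² = 1/11
I = +1·√(0.0909091/4π) = 0.08505478

0.085055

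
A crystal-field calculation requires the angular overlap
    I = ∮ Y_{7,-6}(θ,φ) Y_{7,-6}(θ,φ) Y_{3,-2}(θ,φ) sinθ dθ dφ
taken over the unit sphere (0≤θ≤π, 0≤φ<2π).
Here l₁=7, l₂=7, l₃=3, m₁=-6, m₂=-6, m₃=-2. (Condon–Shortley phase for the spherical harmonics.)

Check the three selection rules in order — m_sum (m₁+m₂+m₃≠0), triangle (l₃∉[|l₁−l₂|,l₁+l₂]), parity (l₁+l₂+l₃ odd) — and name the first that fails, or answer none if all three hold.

m₁+m₂+m₃ = -6 − 6 − 2 = -14  ✗
triangle: |7−7|=0 ≤ l₃=3 ≤ 7+7=14
parity: l₁+l₂+l₃ = 17 is odd

m_sum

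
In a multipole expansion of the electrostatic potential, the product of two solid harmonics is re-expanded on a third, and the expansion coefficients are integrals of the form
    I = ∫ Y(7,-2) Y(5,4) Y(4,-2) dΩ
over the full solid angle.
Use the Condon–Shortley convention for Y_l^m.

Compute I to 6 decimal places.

m-sum 0 ✓  L=16 even ✓  2≤4≤12 ✓
Π(2lᵢ+1) = 15×11×9 = 1485
triangle coeff Δ(7,5,4) = 1/6126120
Σ_t [3,5]: t=3:−1/69120 t=4:+1/20736 t=5:−1/69120 = 1/51840
(3j)²=280/21879 [(7 5 4; 0 0 0)], sign=+1
Σ_t [7,8]: t=7:−1/483840 t=8:+1/4838400 = -1/537600
(3j)²=2187/170170 [(7 5 4; -2 4 -2)], sign=-1
⇒ 4πI² = 131220/537251
I = (-1)√(131220/537251/(4π)) = -0.13941403

-0.139414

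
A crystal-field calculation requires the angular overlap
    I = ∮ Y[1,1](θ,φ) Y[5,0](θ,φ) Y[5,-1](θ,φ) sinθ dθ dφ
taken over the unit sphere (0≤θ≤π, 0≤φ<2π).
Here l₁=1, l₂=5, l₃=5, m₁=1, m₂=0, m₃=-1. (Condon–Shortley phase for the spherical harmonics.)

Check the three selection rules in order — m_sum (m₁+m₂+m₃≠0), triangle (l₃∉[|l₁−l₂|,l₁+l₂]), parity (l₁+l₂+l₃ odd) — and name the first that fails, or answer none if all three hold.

m₁+m₂+m₃ = 1 + 0 − 1 = 0  ✓
triangle: |1−5|=4 ≤ l₃=5 ≤ 1+5=6  ✓
parity: l₁+l₂+l₃ = 11 is odd  ✗

parity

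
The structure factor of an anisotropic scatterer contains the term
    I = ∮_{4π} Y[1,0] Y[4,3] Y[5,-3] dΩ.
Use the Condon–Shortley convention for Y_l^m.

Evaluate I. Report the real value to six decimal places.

Checks pass: Σm=0; 10 even; l₃=5∈[3,5].
(2·1+1)(2·4+1)(2·5+1) = 297
Δ: 0! 2! 8! / 11! → 1/495
sum: t=0:+1/576 = 1/576
3j²(1 4 5; 0 0 0) = Δ·Π!·Σ² = 5/99  (sign -1)
sum: t=0:+1/5040 = 1/5040
3j²(1 4 5; 0 3 -3) = Δ·Π!·Σ² = 16/495  (sign +1)
combine: 4πI² = 297·5/99·16/495 = 16/33
take √, sign -1: I = -0.19642560

-0.196426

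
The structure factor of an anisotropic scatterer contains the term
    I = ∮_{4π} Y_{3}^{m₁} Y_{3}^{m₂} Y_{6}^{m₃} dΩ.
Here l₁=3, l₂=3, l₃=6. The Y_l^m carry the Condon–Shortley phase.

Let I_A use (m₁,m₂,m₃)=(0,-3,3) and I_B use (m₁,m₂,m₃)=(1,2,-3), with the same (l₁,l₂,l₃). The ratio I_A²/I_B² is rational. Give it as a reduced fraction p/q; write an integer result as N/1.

2/9

Same 3,3,6: normalisation and zero-m 3j drop out of the ratio.
A: Δ: 0! 6! 6! / 13! → 1/12012; sum: t=0:+1/25920 = 1/25920; 3j²(3 3 6; 0 -3 3) = Δ·Π!·Σ² = 1/143  (sign -1)
B: Δ: 0! 6! 6! / 13! → 1/12012; sum: t=0:+1/5760 = 1/5760; 3j²(3 3 6; 1 2 -3) = Δ·Π!·Σ² = 9/286  (sign -1)
I_A²/I_B² = (1/143)/(9/286) = 2/9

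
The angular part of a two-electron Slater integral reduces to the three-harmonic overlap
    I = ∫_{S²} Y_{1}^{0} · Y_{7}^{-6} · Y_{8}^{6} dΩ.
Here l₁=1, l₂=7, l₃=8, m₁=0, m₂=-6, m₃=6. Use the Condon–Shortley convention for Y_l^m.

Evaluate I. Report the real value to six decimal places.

0.161907

m-sum 0 ✓  L=16 even ✓  6≤8≤8 ✓
Π(2lᵢ+1) = 3×15×17 = 765
triangle coeff Δ(1,7,8) = 1/2040
Σ_t [0,0]: t=0:+1/25401600 = 1/25401600
(3j)²=8/255 [(1 7 8; 0 0 0)], sign=+1
Σ_t [0,0]: t=0:+1/6227020800 = 1/6227020800
(3j)²=7/510 [(1 7 8; 0 -6 6)], sign=+1
⇒ 4πI² = 28/85
I = (+1)√(28/85/(4π)) = 0.16190663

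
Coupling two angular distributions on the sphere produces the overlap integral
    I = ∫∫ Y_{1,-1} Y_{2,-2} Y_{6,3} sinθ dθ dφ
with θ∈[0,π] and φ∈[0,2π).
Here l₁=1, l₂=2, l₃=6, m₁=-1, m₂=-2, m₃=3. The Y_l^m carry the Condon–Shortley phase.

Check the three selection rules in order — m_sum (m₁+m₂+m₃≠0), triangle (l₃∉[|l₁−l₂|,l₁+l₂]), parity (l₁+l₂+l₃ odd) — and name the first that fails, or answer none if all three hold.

triangle

azimuthal sum: -1 − 2 + 3 = 0  ✓
1 ≤ 6 ≤ 3 (triangle on l)  ✗
L = 1 + 2 + 6 = 9 (odd)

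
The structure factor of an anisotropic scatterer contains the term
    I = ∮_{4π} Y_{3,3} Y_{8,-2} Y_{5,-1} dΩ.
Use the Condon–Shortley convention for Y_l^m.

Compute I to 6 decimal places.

m-sum 0 ✓  L=16 even ✓  5≤5≤11 ✓
Π(2lᵢ+1) = 7×17×11 = 1309
triangle coeff Δ(3,8,5) = 1/136136
Σ_t [3,3]: t=3:−1/518400 = -1/518400
(3j)²=56/2431 [(3 8 5; 0 0 0)], sign=+1
Σ_t [0,0]: t=0:+1/12441600 = 1/12441600
(3j)²=15/9724 [(3 8 5; 3 -2 -1)], sign=+1
⇒ 4πI² = 1470/31603
I = (+1)√(1470/31603/(4π)) = 0.06084005

0.060840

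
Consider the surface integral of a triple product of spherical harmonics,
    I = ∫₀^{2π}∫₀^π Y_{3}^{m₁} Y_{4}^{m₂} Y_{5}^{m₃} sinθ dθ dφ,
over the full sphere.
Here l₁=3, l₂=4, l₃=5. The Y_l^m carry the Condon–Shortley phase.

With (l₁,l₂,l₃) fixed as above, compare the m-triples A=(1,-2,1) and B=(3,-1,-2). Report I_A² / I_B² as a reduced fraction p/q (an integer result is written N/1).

1849/5250

Shared (l₁,l₂,l₃)=(3,4,5): N and (l;000)² cancel in I_A²/I_B².
A: Δ = 2!·4!·6!/13! = 1/180180; Racah Σ t=0..2: t=0:+1/384 t=1:−1/720 t=2:+1/34560 = 43/34560; ⇒ 3j(3 4 5; 1 -2 1)² = 1849/180180, sgn +1
B: Δ = 2!·4!·6!/13! = 1/180180; Racah Σ t=0..0: t=0:+1/1728 = 1/1728; ⇒ 3j(3 4 5; 3 -1 -2)² = 25/858, sgn -1
I_A²/I_B² = (1849/180180)/(25/858) = 1849/5250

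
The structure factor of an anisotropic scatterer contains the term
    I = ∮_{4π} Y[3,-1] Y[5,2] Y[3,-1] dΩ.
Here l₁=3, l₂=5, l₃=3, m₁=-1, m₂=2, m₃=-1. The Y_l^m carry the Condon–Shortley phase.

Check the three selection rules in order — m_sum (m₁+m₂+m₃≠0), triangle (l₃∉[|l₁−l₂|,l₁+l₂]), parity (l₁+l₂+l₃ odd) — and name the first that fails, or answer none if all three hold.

parity

m₁+m₂+m₃ = -1 + 2 − 1 = 0  ✓
triangle: |3−5|=2 ≤ l₃=3 ≤ 3+5=8  ✓
parity: l₁+l₂+l₃ = 11 is odd  ✗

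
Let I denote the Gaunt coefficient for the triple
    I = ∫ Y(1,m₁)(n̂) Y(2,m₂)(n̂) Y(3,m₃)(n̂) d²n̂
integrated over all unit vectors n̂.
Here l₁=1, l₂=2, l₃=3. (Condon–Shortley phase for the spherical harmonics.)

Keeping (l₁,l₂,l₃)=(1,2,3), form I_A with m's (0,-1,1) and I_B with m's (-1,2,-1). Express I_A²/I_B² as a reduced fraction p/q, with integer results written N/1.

8/1

l's match ⇒ only the (l;m) 3-j factors differ between A and B.
A: triangle coeff Δ(1,2,3) = 1/105; Σ_t [0,0]: t=0:+1/6 = 1/6; (3j)²=8/105 [(1 2 3; 0 -1 1)], sign=+1
B: triangle coeff Δ(1,2,3) = 1/105; Σ_t [0,0]: t=0:+1/48 = 1/48; (3j)²=1/105 [(1 2 3; -1 2 -1)], sign=+1
I_A²/I_B² = (8/105)/(1/105) = 8/1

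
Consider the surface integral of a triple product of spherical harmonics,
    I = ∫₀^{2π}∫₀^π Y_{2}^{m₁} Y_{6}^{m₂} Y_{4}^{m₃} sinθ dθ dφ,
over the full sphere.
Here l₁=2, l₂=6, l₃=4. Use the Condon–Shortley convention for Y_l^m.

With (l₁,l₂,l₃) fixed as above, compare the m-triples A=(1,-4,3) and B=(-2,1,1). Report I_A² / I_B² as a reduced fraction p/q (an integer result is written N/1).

Shared (l₁,l₂,l₃)=(2,6,4): N and (l;000)² cancel in I_A²/I_B².
A: Δ = 4!·0!·8!/13! = 1/6435; Racah Σ t=1..1: t=1:−1/30240 = -1/30240; ⇒ 3j(2 6 4; 1 -4 3)² = 16/429, sgn +1
B: Δ = 4!·0!·8!/13! = 1/6435; Racah Σ t=4..4: t=4:+1/17280 = 1/17280; ⇒ 3j(2 6 4; -2 1 1)² = 7/1287, sgn -1
I_A²/I_B² = (16/429)/(7/1287) = 48/7

48/7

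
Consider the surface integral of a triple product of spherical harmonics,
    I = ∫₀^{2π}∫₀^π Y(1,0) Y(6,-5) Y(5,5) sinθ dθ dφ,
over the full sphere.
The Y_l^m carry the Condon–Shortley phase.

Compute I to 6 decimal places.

Checks pass: Σm=0; 12 even; l₃=5∈[5,7].
(2·1+1)(2·6+1)(2·5+1) = 429
Δ: 2! 0! 10! / 13! → 1/858
sum: t=1:−1/14400 = -1/14400
3j²(1 6 5; 0 0 0) = Δ·Π!·Σ² = 6/143  (sign +1)
sum: t=1:−1/3628800 = -1/3628800
3j²(1 6 5; 0 -5 5) = Δ·Π!·Σ² = 1/78  (sign -1)
combine: 4πI² = 429·6/143·1/78 = 3/13
take √, sign -1: I = -0.13551395

-0.135514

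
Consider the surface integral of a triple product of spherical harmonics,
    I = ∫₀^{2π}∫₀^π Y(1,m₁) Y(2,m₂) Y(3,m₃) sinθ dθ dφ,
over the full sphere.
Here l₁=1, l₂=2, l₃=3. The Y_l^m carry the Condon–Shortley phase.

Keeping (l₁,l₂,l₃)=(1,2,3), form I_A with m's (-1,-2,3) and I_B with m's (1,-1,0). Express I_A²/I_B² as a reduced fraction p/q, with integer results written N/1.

l's match ⇒ only the (l;m) 3-j factors differ between A and B.
A: triangle coeff Δ(1,2,3) = 1/105; Σ_t [0,0]: t=0:+1/48 = 1/48; (3j)²=1/7 [(1 2 3; -1 -2 3)], sign=+1
B: triangle coeff Δ(1,2,3) = 1/105; Σ_t [0,0]: t=0:+1/12 = 1/12; (3j)²=1/35 [(1 2 3; 1 -1 0)], sign=-1
I_A²/I_B² = (1/7)/(1/35) = 5/1

5/1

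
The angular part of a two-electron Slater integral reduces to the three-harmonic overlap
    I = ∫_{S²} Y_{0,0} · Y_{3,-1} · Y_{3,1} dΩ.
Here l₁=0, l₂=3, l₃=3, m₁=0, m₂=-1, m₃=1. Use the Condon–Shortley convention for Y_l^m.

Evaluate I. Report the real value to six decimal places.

m-sum 0 ✓  L=6 even ✓  3≤3≤3 ✓
Π(2lᵢ+1) = 1×7×7 = 49
triangle coeff Δ(0,3,3) = 1/7
Σ_t [0,0]: t=0:+1/36 = 1/36
(3j)²=1/7 [(0 3 3; 0 0 0)], sign=-1
Σ_t [0,0]: t=0:+1/48 = 1/48
(3j)²=1/7 [(0 3 3; 0 -1 1)], sign=+1
⇒ 4πI² = 1/1
I = (-1)√(1/1/(4π)) = -0.28209479

-0.282095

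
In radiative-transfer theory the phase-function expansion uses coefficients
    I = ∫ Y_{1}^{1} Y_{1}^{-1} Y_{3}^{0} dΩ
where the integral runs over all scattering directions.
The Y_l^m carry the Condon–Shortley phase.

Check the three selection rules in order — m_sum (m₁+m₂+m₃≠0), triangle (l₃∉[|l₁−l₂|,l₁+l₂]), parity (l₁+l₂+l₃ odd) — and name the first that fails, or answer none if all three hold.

azimuthal sum: 1 − 1 + 0 = 0  ✓
0 ≤ 3 ≤ 2 (triangle on l)  ✗
L = 1 + 1 + 3 = 5 (odd)

triangle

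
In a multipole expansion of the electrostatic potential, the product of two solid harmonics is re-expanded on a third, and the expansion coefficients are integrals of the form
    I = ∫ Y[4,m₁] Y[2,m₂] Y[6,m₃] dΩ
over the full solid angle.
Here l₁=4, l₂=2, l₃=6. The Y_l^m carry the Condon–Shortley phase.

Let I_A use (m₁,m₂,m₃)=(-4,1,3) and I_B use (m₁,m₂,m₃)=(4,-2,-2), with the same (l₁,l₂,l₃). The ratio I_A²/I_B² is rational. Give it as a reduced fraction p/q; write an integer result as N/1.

Shared (l₁,l₂,l₃)=(4,2,6): N and (l;000)² cancel in I_A²/I_B².
A: Δ = 0!·8!·4!/13! = 1/6435; Racah Σ t=0..0: t=0:+1/241920 = 1/241920; ⇒ 3j(4 2 6; -4 1 3)² = 1/715, sgn -1
B: Δ = 0!·8!·4!/13! = 1/6435; Racah Σ t=0..0: t=0:+1/967680 = 1/967680; ⇒ 3j(4 2 6; 4 -2 -2)² = 1/6435, sgn +1
I_A²/I_B² = (1/715)/(1/6435) = 9/1

9/1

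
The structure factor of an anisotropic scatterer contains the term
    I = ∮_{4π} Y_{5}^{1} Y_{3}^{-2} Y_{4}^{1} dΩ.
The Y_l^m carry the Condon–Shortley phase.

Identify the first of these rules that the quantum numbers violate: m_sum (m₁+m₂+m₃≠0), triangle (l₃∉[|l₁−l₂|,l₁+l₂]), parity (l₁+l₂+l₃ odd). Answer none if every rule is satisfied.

none

Σmᵢ = 0  ✓
l₃∈[|l₁−l₂|,l₁+l₂]=[2,8], have l₃=4  ✓
Σlᵢ = 12 ⇒ even  ✓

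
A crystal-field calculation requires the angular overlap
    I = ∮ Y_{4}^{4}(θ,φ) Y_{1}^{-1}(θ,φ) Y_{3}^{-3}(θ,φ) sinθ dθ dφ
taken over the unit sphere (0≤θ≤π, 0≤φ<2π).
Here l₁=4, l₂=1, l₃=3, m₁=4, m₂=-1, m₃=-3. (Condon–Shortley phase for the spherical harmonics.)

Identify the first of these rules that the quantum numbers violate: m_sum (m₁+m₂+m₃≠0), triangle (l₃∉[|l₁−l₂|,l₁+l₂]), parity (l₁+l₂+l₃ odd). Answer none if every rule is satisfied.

m₁+m₂+m₃ = 4 − 1 − 3 = 0  ✓
triangle: |4−1|=3 ≤ l₃=3 ≤ 4+1=5  ✓
parity: l₁+l₂+l₃ = 8 is even  ✓

none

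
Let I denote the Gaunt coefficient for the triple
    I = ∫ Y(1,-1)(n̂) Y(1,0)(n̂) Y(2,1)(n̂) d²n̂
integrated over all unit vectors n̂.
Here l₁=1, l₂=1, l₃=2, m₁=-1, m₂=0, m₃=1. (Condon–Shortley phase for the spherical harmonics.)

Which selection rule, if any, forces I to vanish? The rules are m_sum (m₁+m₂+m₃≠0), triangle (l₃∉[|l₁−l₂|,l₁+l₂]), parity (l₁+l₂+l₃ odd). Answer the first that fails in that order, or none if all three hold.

none

m₁+m₂+m₃ = -1 + 0 + 1 = 0  ✓
triangle: |1−1|=0 ≤ l₃=2 ≤ 1+1=2  ✓
parity: l₁+l₂+l₃ = 4 is even  ✓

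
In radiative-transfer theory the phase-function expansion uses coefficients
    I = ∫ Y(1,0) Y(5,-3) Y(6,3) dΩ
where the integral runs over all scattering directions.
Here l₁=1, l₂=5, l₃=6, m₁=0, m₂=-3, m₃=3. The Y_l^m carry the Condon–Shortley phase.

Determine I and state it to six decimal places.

-0.212310

Rules hold: Σm=0, L=12 even, 4≤6≤6.
N = 3·11·13 = 429
Δ = 0!·2!·10!/13! = 1/858
Racah Σ t=0..0: t=0:+1/14400 = 1/14400
⇒ 3j(1 5 6; 0 0 0)² = 6/143, sgn +1
Racah Σ t=0..0: t=0:+1/80640 = 1/80640
⇒ 3j(1 5 6; 0 -3 3)² = 9/286, sgn -1
4πI² = N·(3j₀)²·(3jₘ)² = 81/143
I = -1·√(0.566434/4π) = -0.21230956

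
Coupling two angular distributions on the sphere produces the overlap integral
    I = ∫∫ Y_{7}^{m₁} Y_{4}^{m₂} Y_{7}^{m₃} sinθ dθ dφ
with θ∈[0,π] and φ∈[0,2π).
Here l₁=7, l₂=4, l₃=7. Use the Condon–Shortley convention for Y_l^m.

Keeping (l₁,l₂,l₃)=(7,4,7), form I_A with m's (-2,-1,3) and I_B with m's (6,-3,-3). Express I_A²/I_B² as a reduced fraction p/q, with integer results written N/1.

62500/81081

l's match ⇒ only the (l;m) 3-j factors differ between A and B.
A: triangle coeff Δ(7,4,7) = 1/58198140; Σ_t [0,3]: t=0:+1/52254720 t=1:−1/1935360 t=2:+1/725760 t=3:−1/2488320 = 5/10450944; (3j)²=31250/2909907 [(7 4 7; -2 -1 3)], sign=+1
B: triangle coeff Δ(7,4,7) = 1/58198140; Σ_t [0,1]: t=0:+1/52254720 t=1:−1/522547200 = 1/58060800; (3j)²=9/646 [(7 4 7; 6 -3 -3)], sign=+1
I_A²/I_B² = (31250/2909907)/(9/646) = 62500/81081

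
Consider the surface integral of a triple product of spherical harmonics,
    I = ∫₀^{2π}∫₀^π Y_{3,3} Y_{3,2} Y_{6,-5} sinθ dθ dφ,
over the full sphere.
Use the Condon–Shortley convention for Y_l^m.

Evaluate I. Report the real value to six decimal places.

-0.254801

m-sum 0 ✓  L=12 even ✓  0≤6≤6 ✓
Π(2lᵢ+1) = 7×7×13 = 637
triangle coeff Δ(3,3,6) = 1/12012
Σ_t [0,0]: t=0:+1/1296 = 1/1296
(3j)²=100/3003 [(3 3 6; 0 0 0)], sign=+1
Σ_t [0,0]: t=0:+1/86400 = 1/86400
(3j)²=1/26 [(3 3 6; 3 2 -5)], sign=-1
⇒ 4πI² = 350/429
I = (-1)√(350/429/(4π)) = -0.25480060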